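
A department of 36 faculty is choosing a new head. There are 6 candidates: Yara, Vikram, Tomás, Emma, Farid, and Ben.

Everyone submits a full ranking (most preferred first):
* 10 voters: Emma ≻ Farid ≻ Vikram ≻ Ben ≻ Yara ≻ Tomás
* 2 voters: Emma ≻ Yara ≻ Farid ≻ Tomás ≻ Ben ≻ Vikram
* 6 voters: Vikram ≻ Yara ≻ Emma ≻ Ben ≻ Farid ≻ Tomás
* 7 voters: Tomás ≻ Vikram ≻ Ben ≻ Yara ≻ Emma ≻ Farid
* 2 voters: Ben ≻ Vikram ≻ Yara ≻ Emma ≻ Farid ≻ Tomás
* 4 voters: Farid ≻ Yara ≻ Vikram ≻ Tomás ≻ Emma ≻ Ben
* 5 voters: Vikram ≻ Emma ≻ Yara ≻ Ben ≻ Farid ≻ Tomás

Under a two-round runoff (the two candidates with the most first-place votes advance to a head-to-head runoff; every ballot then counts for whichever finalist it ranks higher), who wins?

Round 1 first-place votes: Yara 0, Vikram 11, Tomás 7, Emma 12, Farid 4, Ben 2. Emma and Vikram advance.
Runoff: Emma is ranked above Vikram on 12 ballots, Vikram above Emma on 24.

Vikram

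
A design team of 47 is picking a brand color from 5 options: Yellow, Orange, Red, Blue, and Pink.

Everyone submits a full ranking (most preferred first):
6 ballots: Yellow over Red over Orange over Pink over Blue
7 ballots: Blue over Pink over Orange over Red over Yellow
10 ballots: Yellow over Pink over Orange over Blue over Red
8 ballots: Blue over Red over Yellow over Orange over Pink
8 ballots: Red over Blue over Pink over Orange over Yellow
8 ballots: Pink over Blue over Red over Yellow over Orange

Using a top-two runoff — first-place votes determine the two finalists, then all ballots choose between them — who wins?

Round 1 first-place votes: Yellow 16, Orange 0, Red 8, Blue 15, Pink 8. Yellow and Blue advance.
Runoff: Yellow is ranked above Blue on 16 ballots, Blue above Yellow on 31.

Blue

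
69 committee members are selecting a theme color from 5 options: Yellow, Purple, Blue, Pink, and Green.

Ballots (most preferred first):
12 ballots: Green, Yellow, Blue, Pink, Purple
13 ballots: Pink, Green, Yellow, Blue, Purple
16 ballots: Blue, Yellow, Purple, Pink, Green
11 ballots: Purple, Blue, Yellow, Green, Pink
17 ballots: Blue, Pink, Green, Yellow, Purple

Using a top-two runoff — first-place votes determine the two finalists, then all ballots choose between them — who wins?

Round 1 first-place votes: Yellow 0, Purple 11, Blue 33, Pink 13, Green 12. Blue and Pink advance.
Runoff: Blue is ranked above Pink on 56 ballots, Pink above Blue on 13.

Blue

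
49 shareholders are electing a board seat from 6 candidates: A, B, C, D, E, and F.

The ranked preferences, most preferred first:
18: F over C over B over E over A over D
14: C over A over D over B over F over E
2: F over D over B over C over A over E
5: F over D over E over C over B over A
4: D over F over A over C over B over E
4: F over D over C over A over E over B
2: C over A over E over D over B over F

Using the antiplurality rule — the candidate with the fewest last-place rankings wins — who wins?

Last-place votes: A 5, B 4, C 0, D 18, E 20, F 2.

C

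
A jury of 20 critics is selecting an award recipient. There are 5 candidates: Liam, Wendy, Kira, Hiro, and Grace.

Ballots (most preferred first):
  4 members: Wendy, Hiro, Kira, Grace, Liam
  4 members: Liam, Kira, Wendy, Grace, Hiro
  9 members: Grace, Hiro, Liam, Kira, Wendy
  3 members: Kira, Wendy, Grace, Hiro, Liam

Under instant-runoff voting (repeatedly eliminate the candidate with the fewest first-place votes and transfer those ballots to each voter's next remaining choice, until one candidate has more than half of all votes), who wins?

Round 1: Liam 4, Wendy 4, Kira 3, Hiro 0, Grace 9. Hiro eliminated.
Round 2: Liam 4, Wendy 4, Kira 3, Grace 9. Kira eliminated.
Round 3: Liam 4, Wendy 7, Grace 9. Liam eliminated.
Round 4: Wendy 11, Grace 9. Wendy has a majority (≥11).

Wendy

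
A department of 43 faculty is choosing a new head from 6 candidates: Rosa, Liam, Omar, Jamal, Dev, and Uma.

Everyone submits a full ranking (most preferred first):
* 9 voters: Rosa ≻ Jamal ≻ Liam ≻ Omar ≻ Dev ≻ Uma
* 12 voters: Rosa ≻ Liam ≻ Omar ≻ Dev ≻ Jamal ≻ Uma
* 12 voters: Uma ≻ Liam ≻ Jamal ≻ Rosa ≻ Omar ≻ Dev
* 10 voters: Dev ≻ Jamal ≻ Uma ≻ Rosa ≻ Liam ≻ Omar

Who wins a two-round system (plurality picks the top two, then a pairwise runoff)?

Uma

Round 1 first-place votes: Rosa 21, Liam 0, Omar 0, Jamal 0, Dev 10, Uma 12. Rosa and Uma advance.
Runoff: Rosa is ranked above Uma on 21 ballots, Uma above Rosa on 22.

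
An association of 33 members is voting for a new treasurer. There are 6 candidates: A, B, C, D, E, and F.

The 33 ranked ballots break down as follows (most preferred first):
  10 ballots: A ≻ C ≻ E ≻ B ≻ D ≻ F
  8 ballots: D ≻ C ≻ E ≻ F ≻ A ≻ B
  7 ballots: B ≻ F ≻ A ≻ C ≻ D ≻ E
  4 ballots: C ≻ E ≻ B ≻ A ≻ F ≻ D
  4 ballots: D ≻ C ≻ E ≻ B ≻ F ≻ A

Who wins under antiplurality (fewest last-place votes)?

Last-place votes: A 4, B 8, C 0, D 4, E 7, F 10.

C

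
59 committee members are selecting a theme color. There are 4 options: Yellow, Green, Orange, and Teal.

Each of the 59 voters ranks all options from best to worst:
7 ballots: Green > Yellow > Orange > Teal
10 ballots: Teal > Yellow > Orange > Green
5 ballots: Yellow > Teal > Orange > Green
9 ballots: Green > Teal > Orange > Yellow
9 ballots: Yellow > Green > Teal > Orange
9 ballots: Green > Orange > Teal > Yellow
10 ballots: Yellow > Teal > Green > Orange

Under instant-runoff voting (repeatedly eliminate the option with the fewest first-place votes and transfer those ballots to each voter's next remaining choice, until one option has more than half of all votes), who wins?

Yellow

Round 1: Yellow 24, Green 25, Orange 0, Teal 10. Orange eliminated.
Round 2: Yellow 24, Green 25, Teal 10. Teal eliminated.
Round 3: Yellow 34, Green 25. Yellow has a majority (≥30).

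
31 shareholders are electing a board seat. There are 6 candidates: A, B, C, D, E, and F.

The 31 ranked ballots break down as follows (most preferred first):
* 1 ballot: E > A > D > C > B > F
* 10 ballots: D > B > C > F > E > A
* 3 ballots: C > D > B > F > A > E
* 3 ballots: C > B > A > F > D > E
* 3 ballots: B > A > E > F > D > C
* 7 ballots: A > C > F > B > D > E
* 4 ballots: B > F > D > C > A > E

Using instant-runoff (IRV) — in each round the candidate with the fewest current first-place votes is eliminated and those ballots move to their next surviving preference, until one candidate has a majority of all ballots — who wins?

B

Round 1: A 7, B 7, C 6, D 10, E 1, F 0. F eliminated.
Round 2: A 7, B 7, C 6, D 10, E 1. E eliminated.
Round 3: A 8, B 7, C 6, D 10. C eliminated.
Round 4: A 8, B 10, D 13. A eliminated.
Round 5: B 17, D 14. B has a majority (≥16).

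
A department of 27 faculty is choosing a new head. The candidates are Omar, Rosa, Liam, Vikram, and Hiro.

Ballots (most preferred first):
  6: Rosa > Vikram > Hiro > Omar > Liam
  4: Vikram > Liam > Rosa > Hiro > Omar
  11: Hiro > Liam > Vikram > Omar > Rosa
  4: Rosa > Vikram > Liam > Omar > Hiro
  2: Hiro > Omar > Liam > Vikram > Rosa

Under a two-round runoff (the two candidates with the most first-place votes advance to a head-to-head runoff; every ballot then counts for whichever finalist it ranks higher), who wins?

Round 1 first-place votes: Omar 0, Rosa 10, Liam 0, Vikram 4, Hiro 13. Hiro and Rosa advance.
Runoff: Hiro is ranked above Rosa on 13 ballots, Rosa above Hiro on 14.

Rosa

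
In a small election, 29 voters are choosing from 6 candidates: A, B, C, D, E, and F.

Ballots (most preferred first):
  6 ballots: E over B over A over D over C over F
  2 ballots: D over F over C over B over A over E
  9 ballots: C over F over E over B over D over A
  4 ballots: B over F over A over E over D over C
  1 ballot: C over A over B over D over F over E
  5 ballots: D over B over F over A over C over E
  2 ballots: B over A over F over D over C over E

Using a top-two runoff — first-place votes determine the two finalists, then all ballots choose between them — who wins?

Round 1 first-place votes: A 0, B 6, C 10, D 7, E 6, F 0. C and D advance.
Runoff: C is ranked above D on 10 ballots, D above C on 19.

D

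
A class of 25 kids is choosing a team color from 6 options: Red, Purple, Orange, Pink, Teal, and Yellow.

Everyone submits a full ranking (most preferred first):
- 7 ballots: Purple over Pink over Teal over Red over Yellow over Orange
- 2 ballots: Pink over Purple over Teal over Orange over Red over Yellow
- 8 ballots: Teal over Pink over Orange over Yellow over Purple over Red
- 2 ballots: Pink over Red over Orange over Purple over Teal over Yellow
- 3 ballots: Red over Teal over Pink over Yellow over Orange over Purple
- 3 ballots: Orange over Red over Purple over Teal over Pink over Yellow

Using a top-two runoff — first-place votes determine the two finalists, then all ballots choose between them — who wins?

Purple

Round 1 first-place votes: Red 3, Purple 7, Orange 3, Pink 4, Teal 8, Yellow 0. Teal and Purple advance.
Runoff: Teal is ranked above Purple on 11 ballots, Purple above Teal on 14.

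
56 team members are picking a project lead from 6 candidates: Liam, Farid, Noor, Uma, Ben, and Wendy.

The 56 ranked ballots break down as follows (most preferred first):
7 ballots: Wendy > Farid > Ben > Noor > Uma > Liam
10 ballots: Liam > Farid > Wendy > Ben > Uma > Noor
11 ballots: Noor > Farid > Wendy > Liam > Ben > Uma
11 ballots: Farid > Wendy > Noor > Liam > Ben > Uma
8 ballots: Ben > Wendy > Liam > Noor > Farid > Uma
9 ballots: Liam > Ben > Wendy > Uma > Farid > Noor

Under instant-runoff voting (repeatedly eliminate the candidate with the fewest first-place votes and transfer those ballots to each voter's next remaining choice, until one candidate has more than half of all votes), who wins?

Round 1: Liam 19, Farid 11, Noor 11, Uma 0, Ben 8, Wendy 7. Uma eliminated.
Round 2: Liam 19, Farid 11, Noor 11, Ben 8, Wendy 7. Wendy eliminated.
Round 3: Liam 19, Farid 18, Noor 11, Ben 8. Ben eliminated.
Round 4: Liam 27, Farid 18, Noor 11. Noor eliminated.
Round 5: Liam 27, Farid 29. Farid has a majority (≥29).

Farid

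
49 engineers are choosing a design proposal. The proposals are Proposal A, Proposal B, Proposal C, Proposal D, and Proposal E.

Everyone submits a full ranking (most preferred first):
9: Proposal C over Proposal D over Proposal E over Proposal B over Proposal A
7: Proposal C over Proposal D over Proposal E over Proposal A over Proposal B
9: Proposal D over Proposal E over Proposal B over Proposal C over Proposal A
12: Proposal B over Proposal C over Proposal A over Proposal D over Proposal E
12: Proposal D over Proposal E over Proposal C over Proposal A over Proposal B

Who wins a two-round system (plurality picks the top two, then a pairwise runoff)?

Round 1 first-place votes: Proposal A 0, Proposal B 12, Proposal C 16, Proposal D 21, Proposal E 0. Proposal D and Proposal C advance.
Runoff: Proposal D is ranked above Proposal C on 21 ballots, Proposal C above Proposal D on 28.

Proposal C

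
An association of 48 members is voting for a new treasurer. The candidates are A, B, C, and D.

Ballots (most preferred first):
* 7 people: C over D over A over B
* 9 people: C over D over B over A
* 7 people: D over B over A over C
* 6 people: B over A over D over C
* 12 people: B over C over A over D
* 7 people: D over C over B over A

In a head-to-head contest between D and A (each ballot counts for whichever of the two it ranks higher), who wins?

D is ranked above A on 30 ballots; A above D on 18.

D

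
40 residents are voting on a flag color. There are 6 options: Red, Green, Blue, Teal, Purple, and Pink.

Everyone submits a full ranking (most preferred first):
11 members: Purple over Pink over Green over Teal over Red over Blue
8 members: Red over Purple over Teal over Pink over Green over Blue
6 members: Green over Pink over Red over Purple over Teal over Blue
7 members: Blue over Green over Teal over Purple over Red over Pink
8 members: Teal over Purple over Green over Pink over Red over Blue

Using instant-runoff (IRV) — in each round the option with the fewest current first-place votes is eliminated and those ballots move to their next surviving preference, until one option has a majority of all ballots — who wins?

Teal

Round 1: Red 8, Green 6, Blue 7, Teal 8, Purple 11, Pink 0. Pink eliminated.
Round 2: Red 8, Green 6, Blue 7, Teal 8, Purple 11. Green eliminated.
Round 3: Red 14, Blue 7, Teal 8, Purple 11. Blue eliminated.
Round 4: Red 14, Teal 15, Purple 11. Purple eliminated.
Round 5: Red 14, Teal 26. Teal has a majority (≥21).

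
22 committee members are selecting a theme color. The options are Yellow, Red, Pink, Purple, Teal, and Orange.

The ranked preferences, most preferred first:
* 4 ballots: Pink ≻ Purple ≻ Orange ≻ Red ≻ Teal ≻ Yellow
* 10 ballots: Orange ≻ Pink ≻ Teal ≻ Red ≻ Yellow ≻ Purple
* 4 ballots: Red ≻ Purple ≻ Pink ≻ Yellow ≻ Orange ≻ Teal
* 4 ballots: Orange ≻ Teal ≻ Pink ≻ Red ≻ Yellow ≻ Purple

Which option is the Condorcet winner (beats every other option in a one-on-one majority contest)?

Orange vs Yellow: 18–4
Orange vs Red: 18–4
Orange vs Pink: 14–8
Orange vs Purple: 14–8
Orange vs Teal: 22–0
Orange beats every other option.

Orange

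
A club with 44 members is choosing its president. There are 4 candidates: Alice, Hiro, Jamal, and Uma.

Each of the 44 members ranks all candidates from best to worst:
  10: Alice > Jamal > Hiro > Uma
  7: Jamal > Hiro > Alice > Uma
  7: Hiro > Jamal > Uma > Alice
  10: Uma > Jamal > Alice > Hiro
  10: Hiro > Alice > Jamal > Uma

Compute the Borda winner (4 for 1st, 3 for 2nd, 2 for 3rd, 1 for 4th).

Alice: 10×4 + 7×2 + 7×1 + 10×2 + 10×3 = 111
Hiro: 10×2 + 7×3 + 7×4 + 10×1 + 10×4 = 119
Jamal: 10×3 + 7×4 + 7×3 + 10×3 + 10×2 = 129
Uma: 10×1 + 7×1 + 7×2 + 10×4 + 10×1 = 81

Jamal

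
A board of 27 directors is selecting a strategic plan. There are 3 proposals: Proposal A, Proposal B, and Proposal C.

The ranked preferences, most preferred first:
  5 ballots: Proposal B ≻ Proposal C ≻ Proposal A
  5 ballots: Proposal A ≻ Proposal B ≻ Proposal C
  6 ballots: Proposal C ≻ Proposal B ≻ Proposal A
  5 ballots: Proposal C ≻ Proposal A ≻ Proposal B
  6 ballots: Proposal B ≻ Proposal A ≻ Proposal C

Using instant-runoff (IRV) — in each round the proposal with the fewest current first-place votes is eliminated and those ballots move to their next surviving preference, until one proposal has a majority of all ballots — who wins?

Round 1: Proposal A 5, Proposal B 11, Proposal C 11. Proposal A eliminated.
Round 2: Proposal B 16, Proposal C 11. Proposal B has a majority (≥14).

Proposal B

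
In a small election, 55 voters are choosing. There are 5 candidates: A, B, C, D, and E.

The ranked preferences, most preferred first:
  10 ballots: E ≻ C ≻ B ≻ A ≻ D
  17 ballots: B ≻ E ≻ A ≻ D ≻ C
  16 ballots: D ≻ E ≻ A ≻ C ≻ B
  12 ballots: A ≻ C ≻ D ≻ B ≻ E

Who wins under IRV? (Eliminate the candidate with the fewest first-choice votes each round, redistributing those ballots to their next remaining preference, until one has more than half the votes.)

D

Round 1: A 12, B 17, C 0, D 16, E 10. C eliminated.
Round 2: A 12, B 17, D 16, E 10. E eliminated.
Round 3: A 12, B 27, D 16. A eliminated.
Round 4: B 27, D 28. D has a majority (≥28).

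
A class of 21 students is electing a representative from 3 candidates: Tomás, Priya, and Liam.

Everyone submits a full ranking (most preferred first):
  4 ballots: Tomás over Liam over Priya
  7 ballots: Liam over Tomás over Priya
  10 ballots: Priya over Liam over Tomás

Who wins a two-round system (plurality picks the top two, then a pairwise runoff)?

Liam

Round 1 first-place votes: Tomás 4, Priya 10, Liam 7. Priya and Liam advance.
Runoff: Priya is ranked above Liam on 10 ballots, Liam above Priya on 11.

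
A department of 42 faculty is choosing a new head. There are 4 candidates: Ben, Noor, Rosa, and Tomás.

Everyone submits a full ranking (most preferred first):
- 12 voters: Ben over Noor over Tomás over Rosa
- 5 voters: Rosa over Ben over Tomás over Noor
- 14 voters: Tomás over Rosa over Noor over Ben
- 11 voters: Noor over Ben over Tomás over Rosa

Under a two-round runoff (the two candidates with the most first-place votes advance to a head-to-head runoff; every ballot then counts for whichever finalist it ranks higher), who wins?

Round 1 first-place votes: Ben 12, Noor 11, Rosa 5, Tomás 14. Tomás and Ben advance.
Runoff: Tomás is ranked above Ben on 14 ballots, Ben above Tomás on 28.

Ben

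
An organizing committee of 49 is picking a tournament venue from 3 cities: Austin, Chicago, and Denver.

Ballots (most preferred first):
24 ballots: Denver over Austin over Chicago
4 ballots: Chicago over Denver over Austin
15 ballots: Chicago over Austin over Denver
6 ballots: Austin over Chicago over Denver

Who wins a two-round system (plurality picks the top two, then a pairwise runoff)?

Round 1 first-place votes: Austin 6, Chicago 19, Denver 24. Denver and Chicago advance.
Runoff: Denver is ranked above Chicago on 24 ballots, Chicago above Denver on 25.

Chicago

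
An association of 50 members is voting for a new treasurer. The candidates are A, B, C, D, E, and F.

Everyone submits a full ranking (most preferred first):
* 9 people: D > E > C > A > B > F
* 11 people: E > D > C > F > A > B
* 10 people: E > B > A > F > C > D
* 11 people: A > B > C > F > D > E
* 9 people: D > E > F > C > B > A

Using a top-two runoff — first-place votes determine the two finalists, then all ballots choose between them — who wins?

Round 1 first-place votes: A 11, B 0, C 0, D 18, E 21, F 0. E and D advance.
Runoff: E is ranked above D on 21 ballots, D above E on 29.

D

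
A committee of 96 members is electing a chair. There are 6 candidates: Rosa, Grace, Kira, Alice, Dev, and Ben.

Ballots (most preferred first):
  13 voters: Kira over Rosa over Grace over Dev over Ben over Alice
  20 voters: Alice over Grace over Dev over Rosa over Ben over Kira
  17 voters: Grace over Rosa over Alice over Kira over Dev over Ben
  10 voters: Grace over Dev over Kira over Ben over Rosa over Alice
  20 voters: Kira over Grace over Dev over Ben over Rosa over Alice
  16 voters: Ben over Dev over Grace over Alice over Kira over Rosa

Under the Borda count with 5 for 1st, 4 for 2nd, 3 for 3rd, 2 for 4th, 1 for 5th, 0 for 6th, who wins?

Rosa: 13×4 + 20×2 + 17×4 + 10×1 + 20×1 + 16×0 = 190
Grace: 13×3 + 20×4 + 17×5 + 10×5 + 20×4 + 16×3 = 382
Kira: 13×5 + 20×0 + 17×2 + 10×3 + 20×5 + 16×1 = 245
Alice: 13×0 + 20×5 + 17×3 + 10×0 + 20×0 + 16×2 = 183
Dev: 13×2 + 20×3 + 17×1 + 10×4 + 20×3 + 16×4 = 267
Ben: 13×1 + 20×1 + 17×0 + 10×2 + 20×2 + 16×5 = 173

Grace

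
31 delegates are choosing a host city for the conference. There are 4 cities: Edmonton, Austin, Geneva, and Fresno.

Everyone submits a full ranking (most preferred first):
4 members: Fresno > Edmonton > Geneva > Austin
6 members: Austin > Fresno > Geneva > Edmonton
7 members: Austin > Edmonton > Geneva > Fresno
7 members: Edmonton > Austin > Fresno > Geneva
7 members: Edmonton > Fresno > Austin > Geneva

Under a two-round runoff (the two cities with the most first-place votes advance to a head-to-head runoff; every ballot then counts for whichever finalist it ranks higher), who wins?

Edmonton

Round 1 first-place votes: Edmonton 14, Austin 13, Geneva 0, Fresno 4. Edmonton and Austin advance.
Runoff: Edmonton is ranked above Austin on 18 ballots, Austin above Edmonton on 13.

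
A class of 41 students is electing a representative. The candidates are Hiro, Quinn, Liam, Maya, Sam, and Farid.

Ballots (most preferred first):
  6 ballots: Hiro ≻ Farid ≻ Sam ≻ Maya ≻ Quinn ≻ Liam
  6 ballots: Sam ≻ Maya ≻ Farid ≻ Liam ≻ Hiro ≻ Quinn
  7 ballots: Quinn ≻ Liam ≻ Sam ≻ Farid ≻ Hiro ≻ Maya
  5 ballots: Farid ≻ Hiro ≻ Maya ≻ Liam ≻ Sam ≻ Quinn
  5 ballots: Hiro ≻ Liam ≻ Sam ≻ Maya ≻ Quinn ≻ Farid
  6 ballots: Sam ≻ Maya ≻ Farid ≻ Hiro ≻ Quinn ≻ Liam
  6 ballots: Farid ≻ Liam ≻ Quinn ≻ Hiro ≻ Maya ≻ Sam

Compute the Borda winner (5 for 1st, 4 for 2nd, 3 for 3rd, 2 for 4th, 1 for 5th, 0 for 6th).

Farid

Hiro: 6×5 + 6×1 + 7×1 + 5×4 + 5×5 + 6×2 + 6×2 = 112
Quinn: 6×1 + 6×0 + 7×5 + 5×0 + 5×1 + 6×1 + 6×3 = 70
Liam: 6×0 + 6×2 + 7×4 + 5×2 + 5×4 + 6×0 + 6×4 = 94
Maya: 6×2 + 6×4 + 7×0 + 5×3 + 5×2 + 6×4 + 6×1 = 91
Sam: 6×3 + 6×5 + 7×3 + 5×1 + 5×3 + 6×5 + 6×0 = 119
Farid: 6×4 + 6×3 + 7×2 + 5×5 + 5×0 + 6×3 + 6×5 = 129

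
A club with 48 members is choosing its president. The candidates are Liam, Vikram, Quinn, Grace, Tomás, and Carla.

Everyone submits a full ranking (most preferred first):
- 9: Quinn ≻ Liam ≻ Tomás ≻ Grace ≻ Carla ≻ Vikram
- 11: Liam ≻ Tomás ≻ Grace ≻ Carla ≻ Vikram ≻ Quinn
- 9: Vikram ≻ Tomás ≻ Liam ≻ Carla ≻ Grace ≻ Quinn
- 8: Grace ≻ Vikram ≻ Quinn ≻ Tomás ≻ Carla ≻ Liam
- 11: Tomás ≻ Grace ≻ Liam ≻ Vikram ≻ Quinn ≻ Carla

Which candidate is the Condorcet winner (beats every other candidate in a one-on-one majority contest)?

Tomás

Tomás vs Liam: 28–20
Tomás vs Vikram: 31–17
Tomás vs Quinn: 31–17
Tomás vs Grace: 40–8
Tomás vs Carla: 48–0
Tomás beats every other candidate.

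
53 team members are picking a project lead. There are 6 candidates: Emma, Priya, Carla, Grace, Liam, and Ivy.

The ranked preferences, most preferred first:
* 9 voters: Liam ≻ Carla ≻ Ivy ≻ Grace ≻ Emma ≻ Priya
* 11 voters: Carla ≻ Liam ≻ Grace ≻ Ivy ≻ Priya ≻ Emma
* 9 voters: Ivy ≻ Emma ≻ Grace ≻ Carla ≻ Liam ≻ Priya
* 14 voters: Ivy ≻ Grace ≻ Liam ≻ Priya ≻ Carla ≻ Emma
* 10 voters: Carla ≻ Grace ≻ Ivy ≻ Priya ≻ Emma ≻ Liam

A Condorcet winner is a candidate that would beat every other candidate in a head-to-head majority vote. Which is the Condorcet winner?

Carla

Carla vs Emma: 44–9
Carla vs Priya: 39–14
Carla vs Grace: 30–23
Carla vs Liam: 30–23
Carla vs Ivy: 30–23
Carla beats every other candidate.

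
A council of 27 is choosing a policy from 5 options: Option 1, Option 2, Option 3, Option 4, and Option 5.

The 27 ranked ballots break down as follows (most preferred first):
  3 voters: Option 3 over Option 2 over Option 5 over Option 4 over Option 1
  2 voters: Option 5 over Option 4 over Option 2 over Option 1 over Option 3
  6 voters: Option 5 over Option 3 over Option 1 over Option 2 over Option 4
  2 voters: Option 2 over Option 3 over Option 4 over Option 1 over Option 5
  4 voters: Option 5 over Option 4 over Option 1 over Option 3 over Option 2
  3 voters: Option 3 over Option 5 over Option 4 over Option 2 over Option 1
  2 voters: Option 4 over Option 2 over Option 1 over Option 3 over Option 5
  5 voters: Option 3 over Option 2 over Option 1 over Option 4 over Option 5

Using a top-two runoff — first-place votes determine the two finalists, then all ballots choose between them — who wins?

Option 3

Round 1 first-place votes: Option 1 0, Option 2 2, Option 3 11, Option 4 2, Option 5 12. Option 5 and Option 3 advance.
Runoff: Option 5 is ranked above Option 3 on 12 ballots, Option 3 above Option 5 on 15.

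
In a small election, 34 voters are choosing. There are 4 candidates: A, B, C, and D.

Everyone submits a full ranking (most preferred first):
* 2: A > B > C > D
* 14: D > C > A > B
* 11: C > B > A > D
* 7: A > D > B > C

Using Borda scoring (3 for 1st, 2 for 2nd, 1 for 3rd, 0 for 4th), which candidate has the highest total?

A: 2×3 + 14×1 + 11×1 + 7×3 = 52
B: 2×2 + 14×0 + 11×2 + 7×1 = 33
C: 2×1 + 14×2 + 11×3 + 7×0 = 63
D: 2×0 + 14×3 + 11×0 + 7×2 = 56

C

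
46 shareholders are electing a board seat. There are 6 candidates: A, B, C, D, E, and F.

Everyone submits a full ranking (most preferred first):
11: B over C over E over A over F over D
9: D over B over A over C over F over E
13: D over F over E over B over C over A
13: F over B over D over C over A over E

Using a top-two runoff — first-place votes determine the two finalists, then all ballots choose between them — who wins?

F

Round 1 first-place votes: A 0, B 11, C 0, D 22, E 0, F 13. D and F advance.
Runoff: D is ranked above F on 22 ballots, F above D on 24.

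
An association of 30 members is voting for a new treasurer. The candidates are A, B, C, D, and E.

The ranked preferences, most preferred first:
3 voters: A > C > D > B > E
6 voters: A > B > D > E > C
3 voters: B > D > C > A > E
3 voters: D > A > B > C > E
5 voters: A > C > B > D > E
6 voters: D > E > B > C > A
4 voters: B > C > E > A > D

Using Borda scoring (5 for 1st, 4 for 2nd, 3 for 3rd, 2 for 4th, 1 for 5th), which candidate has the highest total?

B

A: 3×5 + 6×5 + 3×2 + 3×4 + 5×5 + 6×1 + 4×2 = 102
B: 3×2 + 6×4 + 3×5 + 3×3 + 5×3 + 6×3 + 4×5 = 107
C: 3×4 + 6×1 + 3×3 + 3×2 + 5×4 + 6×2 + 4×4 = 81
D: 3×3 + 6×3 + 3×4 + 3×5 + 5×2 + 6×5 + 4×1 = 98
E: 3×1 + 6×2 + 3×1 + 3×1 + 5×1 + 6×4 + 4×3 = 62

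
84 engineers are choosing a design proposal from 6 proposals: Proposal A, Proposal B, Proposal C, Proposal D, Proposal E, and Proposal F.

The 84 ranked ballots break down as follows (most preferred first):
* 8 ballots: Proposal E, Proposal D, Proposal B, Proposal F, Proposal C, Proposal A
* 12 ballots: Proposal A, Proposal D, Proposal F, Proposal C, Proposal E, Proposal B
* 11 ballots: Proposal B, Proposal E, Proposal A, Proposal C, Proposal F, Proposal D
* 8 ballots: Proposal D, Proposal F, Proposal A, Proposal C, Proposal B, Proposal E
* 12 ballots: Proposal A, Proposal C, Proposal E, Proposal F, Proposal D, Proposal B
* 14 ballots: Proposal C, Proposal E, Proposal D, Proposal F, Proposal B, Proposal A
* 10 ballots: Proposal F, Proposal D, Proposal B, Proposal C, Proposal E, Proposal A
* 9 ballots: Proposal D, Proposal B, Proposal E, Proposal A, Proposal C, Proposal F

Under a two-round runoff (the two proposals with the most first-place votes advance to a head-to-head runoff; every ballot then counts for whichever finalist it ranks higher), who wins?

Round 1 first-place votes: Proposal A 24, Proposal B 11, Proposal C 14, Proposal D 17, Proposal E 8, Proposal F 10. Proposal A and Proposal D advance.
Runoff: Proposal A is ranked above Proposal D on 35 ballots, Proposal D above Proposal A on 49.

Proposal D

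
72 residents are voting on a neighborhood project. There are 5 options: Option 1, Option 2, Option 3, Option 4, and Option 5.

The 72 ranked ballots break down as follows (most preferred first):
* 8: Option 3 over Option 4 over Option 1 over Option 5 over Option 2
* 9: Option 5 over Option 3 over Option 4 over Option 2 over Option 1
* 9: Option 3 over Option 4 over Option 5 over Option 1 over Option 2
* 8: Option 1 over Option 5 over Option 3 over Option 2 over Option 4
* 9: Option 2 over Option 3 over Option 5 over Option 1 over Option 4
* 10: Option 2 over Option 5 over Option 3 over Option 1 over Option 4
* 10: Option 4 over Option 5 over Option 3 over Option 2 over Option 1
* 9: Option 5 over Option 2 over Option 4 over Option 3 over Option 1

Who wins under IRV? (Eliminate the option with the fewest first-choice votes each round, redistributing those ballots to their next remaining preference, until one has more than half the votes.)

Round 1: Option 1 8, Option 2 19, Option 3 17, Option 4 10, Option 5 18. Option 1 eliminated.
Round 2: Option 2 19, Option 3 17, Option 4 10, Option 5 26. Option 4 eliminated.
Round 3: Option 2 19, Option 3 17, Option 5 36. Option 3 eliminated.
Round 4: Option 2 19, Option 5 53. Option 5 has a majority (≥37).

Option 5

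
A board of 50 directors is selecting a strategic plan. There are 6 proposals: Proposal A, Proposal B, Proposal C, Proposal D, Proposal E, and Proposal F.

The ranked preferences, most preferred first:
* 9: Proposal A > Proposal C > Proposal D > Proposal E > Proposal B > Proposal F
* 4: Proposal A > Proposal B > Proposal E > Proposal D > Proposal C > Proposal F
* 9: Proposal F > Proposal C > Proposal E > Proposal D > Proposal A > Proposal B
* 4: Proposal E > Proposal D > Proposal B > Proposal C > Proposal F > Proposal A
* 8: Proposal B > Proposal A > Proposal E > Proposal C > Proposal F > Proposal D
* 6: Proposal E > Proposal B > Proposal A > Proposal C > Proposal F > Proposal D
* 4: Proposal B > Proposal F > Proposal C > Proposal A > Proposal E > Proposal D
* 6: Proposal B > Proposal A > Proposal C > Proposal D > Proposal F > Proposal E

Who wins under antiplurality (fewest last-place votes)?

Last-place votes: Proposal A 4, Proposal B 9, Proposal C 0, Proposal D 18, Proposal E 6, Proposal F 13.

Proposal C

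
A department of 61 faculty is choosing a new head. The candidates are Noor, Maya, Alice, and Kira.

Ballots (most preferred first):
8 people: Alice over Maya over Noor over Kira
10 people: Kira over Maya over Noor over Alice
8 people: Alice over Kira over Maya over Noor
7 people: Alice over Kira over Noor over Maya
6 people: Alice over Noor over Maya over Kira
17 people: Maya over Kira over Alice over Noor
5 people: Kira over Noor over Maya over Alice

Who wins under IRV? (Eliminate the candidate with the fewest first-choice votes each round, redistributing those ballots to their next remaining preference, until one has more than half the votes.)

Maya

Round 1: Noor 0, Maya 17, Alice 29, Kira 15. Noor eliminated.
Round 2: Maya 17, Alice 29, Kira 15. Kira eliminated.
Round 3: Maya 32, Alice 29. Maya has a majority (≥31).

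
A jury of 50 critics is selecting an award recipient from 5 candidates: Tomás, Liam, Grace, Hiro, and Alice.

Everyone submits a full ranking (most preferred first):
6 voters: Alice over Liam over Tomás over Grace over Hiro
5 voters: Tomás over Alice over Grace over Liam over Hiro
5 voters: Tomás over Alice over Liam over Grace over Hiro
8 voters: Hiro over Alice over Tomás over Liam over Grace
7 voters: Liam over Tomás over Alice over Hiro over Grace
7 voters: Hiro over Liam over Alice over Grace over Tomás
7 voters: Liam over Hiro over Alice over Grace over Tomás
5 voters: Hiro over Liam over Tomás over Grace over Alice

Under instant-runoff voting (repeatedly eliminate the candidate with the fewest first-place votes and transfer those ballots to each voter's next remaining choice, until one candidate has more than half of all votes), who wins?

Round 1: Tomás 10, Liam 14, Grace 0, Hiro 20, Alice 6. Grace eliminated.
Round 2: Tomás 10, Liam 14, Hiro 20, Alice 6. Alice eliminated.
Round 3: Tomás 10, Liam 20, Hiro 20. Tomás eliminated.
Round 4: Liam 30, Hiro 20. Liam has a majority (≥26).

Liam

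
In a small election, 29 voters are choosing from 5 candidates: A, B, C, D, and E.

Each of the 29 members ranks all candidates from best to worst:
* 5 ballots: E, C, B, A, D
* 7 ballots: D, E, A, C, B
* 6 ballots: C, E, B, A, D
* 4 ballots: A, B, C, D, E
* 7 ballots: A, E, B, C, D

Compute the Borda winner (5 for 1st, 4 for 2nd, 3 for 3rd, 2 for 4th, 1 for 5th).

E

A: 5×2 + 7×3 + 6×2 + 4×5 + 7×5 = 98
B: 5×3 + 7×1 + 6×3 + 4×4 + 7×3 = 77
C: 5×4 + 7×2 + 6×5 + 4×3 + 7×2 = 90
D: 5×1 + 7×5 + 6×1 + 4×2 + 7×1 = 61
E: 5×5 + 7×4 + 6×4 + 4×1 + 7×4 = 109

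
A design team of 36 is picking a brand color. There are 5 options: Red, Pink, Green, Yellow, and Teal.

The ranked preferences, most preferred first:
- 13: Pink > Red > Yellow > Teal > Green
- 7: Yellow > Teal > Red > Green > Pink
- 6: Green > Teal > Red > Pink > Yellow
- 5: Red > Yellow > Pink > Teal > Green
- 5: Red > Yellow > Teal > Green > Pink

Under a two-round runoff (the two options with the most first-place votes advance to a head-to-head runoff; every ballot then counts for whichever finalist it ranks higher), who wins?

Red

Round 1 first-place votes: Red 10, Pink 13, Green 6, Yellow 7, Teal 0. Pink and Red advance.
Runoff: Pink is ranked above Red on 13 ballots, Red above Pink on 23.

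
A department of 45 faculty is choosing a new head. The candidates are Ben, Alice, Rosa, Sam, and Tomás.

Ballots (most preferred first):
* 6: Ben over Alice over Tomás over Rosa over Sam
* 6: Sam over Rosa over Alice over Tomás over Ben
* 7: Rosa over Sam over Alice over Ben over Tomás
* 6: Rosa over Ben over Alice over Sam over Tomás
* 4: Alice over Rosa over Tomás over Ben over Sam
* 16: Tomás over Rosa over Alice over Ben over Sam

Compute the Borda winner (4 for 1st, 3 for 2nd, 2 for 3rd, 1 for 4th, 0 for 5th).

Rosa

Ben: 6×4 + 6×0 + 7×1 + 6×3 + 4×1 + 16×1 = 69
Alice: 6×3 + 6×2 + 7×2 + 6×2 + 4×4 + 16×2 = 104
Rosa: 6×1 + 6×3 + 7×4 + 6×4 + 4×3 + 16×3 = 136
Sam: 6×0 + 6×4 + 7×3 + 6×1 + 4×0 + 16×0 = 51
Tomás: 6×2 + 6×1 + 7×0 + 6×0 + 4×2 + 16×4 = 90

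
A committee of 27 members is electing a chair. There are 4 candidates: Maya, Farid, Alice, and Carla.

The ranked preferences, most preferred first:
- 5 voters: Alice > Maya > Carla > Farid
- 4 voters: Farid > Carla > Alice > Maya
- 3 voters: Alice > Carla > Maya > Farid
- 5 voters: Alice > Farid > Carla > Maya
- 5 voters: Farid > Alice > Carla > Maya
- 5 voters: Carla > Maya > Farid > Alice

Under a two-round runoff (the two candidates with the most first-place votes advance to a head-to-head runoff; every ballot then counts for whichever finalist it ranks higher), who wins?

Farid

Round 1 first-place votes: Maya 0, Farid 9, Alice 13, Carla 5. Alice and Farid advance.
Runoff: Alice is ranked above Farid on 13 ballots, Farid above Alice on 14.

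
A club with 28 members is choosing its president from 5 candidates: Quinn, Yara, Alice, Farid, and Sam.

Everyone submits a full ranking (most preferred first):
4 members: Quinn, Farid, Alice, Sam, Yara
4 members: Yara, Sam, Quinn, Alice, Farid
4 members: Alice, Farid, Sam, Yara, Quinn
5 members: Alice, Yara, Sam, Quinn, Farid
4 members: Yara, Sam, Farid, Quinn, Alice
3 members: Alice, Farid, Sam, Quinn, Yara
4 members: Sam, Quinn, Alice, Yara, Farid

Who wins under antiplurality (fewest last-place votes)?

Sam

Last-place votes: Quinn 4, Yara 7, Alice 4, Farid 13, Sam 0.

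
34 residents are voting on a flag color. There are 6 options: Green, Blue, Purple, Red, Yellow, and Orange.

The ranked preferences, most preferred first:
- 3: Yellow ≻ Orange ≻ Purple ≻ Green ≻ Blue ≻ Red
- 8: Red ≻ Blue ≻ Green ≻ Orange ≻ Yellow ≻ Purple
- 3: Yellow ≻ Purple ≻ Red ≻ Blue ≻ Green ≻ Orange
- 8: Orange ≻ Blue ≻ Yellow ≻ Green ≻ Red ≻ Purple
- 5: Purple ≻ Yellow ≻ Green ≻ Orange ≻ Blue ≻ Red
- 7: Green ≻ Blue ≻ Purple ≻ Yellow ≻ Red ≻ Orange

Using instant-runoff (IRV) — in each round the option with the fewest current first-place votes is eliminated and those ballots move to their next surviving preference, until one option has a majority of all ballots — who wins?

Yellow

Round 1: Green 7, Blue 0, Purple 5, Red 8, Yellow 6, Orange 8. Blue eliminated.
Round 2: Green 7, Purple 5, Red 8, Yellow 6, Orange 8. Purple eliminated.
Round 3: Green 7, Red 8, Yellow 11, Orange 8. Green eliminated.
Round 4: Red 8, Yellow 18, Orange 8. Yellow has a majority (≥18).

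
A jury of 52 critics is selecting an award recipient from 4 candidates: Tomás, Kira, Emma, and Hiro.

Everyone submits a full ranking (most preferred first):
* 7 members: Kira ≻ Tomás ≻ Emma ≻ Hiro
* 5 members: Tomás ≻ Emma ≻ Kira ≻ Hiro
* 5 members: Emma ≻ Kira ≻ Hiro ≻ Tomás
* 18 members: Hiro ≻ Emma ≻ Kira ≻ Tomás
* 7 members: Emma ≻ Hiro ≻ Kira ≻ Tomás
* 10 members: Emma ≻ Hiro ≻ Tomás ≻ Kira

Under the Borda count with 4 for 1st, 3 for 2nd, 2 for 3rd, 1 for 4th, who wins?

Tomás: 7×3 + 5×4 + 5×1 + 18×1 + 7×1 + 10×2 = 91
Kira: 7×4 + 5×2 + 5×3 + 18×2 + 7×2 + 10×1 = 113
Emma: 7×2 + 5×3 + 5×4 + 18×3 + 7×4 + 10×4 = 171
Hiro: 7×1 + 5×1 + 5×2 + 18×4 + 7×3 + 10×3 = 145

Emma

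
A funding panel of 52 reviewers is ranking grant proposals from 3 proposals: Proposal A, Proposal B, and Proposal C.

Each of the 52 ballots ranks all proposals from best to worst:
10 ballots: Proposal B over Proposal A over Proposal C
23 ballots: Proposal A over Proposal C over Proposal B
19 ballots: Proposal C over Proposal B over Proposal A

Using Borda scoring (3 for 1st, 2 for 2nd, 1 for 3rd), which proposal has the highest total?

Proposal A: 10×2 + 23×3 + 19×1 = 108
Proposal B: 10×3 + 23×1 + 19×2 = 91
Proposal C: 10×1 + 23×2 + 19×3 = 113

Proposal C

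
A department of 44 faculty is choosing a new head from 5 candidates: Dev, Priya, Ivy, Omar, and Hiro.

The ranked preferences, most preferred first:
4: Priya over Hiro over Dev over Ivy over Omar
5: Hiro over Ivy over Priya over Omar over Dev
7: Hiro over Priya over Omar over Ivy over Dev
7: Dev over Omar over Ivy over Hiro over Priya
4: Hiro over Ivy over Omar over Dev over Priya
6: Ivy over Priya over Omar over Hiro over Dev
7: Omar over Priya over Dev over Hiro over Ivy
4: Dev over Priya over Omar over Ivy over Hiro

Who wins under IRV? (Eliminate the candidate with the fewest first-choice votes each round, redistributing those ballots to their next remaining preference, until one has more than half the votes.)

Round 1: Dev 11, Priya 4, Ivy 6, Omar 7, Hiro 16. Priya eliminated.
Round 2: Dev 11, Ivy 6, Omar 7, Hiro 20. Ivy eliminated.
Round 3: Dev 11, Omar 13, Hiro 20. Dev eliminated.
Round 4: Omar 24, Hiro 20. Omar has a majority (≥23).

Omar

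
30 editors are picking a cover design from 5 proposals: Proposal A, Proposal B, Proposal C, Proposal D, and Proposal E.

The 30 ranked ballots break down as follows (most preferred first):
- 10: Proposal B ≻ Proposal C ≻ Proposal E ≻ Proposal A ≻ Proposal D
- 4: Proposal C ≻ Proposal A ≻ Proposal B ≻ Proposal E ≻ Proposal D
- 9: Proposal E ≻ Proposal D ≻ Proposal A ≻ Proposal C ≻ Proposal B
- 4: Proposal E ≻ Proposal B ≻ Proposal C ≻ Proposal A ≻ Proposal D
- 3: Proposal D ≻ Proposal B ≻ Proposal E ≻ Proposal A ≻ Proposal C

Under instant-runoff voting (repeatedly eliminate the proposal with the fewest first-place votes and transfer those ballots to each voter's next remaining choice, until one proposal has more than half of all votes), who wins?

Round 1: Proposal A 0, Proposal B 10, Proposal C 4, Proposal D 3, Proposal E 13. Proposal A eliminated.
Round 2: Proposal B 10, Proposal C 4, Proposal D 3, Proposal E 13. Proposal D eliminated.
Round 3: Proposal B 13, Proposal C 4, Proposal E 13. Proposal C eliminated.
Round 4: Proposal B 17, Proposal E 13. Proposal B has a majority (≥16).

Proposal B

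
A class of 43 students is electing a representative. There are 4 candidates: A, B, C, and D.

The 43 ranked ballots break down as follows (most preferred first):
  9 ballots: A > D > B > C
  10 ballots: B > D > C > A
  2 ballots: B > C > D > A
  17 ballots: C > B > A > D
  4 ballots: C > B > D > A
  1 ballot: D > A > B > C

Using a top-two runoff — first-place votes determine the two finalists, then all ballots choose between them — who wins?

B

Round 1 first-place votes: A 9, B 12, C 21, D 1. C and B advance.
Runoff: C is ranked above B on 21 ballots, B above C on 22.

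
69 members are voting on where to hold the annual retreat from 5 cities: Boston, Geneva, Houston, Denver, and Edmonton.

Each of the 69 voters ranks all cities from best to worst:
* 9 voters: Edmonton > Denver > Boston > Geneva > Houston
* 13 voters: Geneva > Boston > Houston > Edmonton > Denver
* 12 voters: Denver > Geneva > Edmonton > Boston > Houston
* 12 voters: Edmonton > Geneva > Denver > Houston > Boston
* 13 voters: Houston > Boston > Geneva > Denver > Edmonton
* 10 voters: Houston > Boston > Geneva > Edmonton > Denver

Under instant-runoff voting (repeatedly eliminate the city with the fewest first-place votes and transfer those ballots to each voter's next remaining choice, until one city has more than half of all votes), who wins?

Round 1: Boston 0, Geneva 13, Houston 23, Denver 12, Edmonton 21. Boston eliminated.
Round 2: Geneva 13, Houston 23, Denver 12, Edmonton 21. Denver eliminated.
Round 3: Geneva 25, Houston 23, Edmonton 21. Edmonton eliminated.
Round 4: Geneva 46, Houston 23. Geneva has a majority (≥35).

Geneva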